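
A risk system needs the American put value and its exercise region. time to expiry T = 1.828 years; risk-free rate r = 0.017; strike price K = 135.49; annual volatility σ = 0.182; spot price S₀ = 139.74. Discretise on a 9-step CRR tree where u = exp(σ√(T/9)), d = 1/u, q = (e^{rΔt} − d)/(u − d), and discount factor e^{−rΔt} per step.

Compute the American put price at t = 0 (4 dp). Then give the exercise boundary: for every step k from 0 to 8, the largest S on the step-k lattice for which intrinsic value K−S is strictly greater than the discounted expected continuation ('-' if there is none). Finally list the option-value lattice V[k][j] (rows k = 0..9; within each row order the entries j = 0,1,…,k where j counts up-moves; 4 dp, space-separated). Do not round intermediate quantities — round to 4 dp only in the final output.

price = 10.1106
boundary = - - - - 100.6541 92.7276 100.6541 109.2581 118.5976
tree:
10.1106
14.4165 5.8842
19.9872 8.9580 2.8580
26.8497 13.2783 4.7094 1.0305
34.8359 19.0671 7.5943 1.8636 0.2063
42.7624 26.3605 11.9220 3.3290 0.4145 0.0000
50.0647 34.8359 18.0865 5.8539 0.8328 0.0000 0.0000
56.7919 42.7624 26.2319 10.0845 1.6732 0.0000 0.0000 0.0000
62.9893 50.0647 34.8359 16.8924 3.3618 0.0000 0.0000 0.0000 0.0000
68.6987 56.7919 42.7624 26.2319 6.7545 0.0000 0.0000 0.0000 0.0000 0.0000

Δt=0.20311, u=1.08548, d=0.92125, q=0.50057, disc=e^(-rΔt)=0.99655
k=9 terminal: V=max(K-S,0) → 68.6987 56.7919 42.7624 26.2319 6.7545 0.0000 0.0000 0.0000 0.0000 0.0000
k=8: j=0 S=72.5007 intr=62.9893 cont=62.5223 V=62.9893[EX]; j=1 S=85.4253 intr=50.0647 cont=49.5976 V=50.0647[EX]; j=2 S=100.6541 intr=34.8359 cont=34.3689 V=34.8359[EX]; j=3 S=118.5976 intr=16.8924 cont=16.4253 V=16.8924[EX]; j=4 S=139.7400 intr=0.0000 cont=3.3618 V=3.3618[hold]; j=5 S=164.6514 intr=0.0000 cont=0.0000 V=0.0000[hold]; j=6 S=194.0038 intr=0.0000 cont=0.0000 V=0.0000[hold]; j=7 S=228.5887 intr=0.0000 cont=0.0000 V=0.0000[hold]; j=8 S=269.3392 intr=0.0000 cont=0.0000 V=0.0000[hold]  S*(8)=118.5976
k=7: j=0 S=78.6981 intr=56.7919 cont=56.3249 V=56.7919[EX]; j=1 S=92.7276 intr=42.7624 cont=42.2954 V=42.7624[EX]; j=2 S=109.2581 intr=26.2319 cont=25.7649 V=26.2319[EX]; j=3 S=128.7355 intr=6.7545 cont=10.0845 V=10.0845[hold]; j=4 S=151.6852 intr=0.0000 cont=1.6732 V=1.6732[hold]; j=5 S=178.7260 intr=0.0000 cont=0.0000 V=0.0000[hold]; j=6 S=210.5874 intr=0.0000 cont=0.0000 V=0.0000[hold]; j=7 S=248.1288 intr=0.0000 cont=0.0000 V=0.0000[hold]  S*(7)=109.2581
k=6: j=0 S=85.4253 intr=50.0647 cont=49.5976 V=50.0647[EX]; j=1 S=100.6541 intr=34.8359 cont=34.3689 V=34.8359[EX]; j=2 S=118.5976 intr=16.8924 cont=18.0865 V=18.0865[hold]; j=3 S=139.7400 intr=0.0000 cont=5.8539 V=5.8539[hold]; j=4 S=164.6514 intr=0.0000 cont=0.8328 V=0.8328[hold]; j=5 S=194.0038 intr=0.0000 cont=0.0000 V=0.0000[hold]; j=6 S=228.5887 intr=0.0000 cont=0.0000 V=0.0000[hold]  S*(6)=100.6541
k=5: j=0 S=92.7276 intr=42.7624 cont=42.2954 V=42.7624[EX]; j=1 S=109.2581 intr=26.2319 cont=26.3605 V=26.3605[hold]; j=2 S=128.7355 intr=6.7545 cont=11.9220 V=11.9220[hold]; j=3 S=151.6852 intr=0.0000 cont=3.3290 V=3.3290[hold]; j=4 S=178.7260 intr=0.0000 cont=0.4145 V=0.4145[hold]; j=5 S=210.5874 intr=0.0000 cont=0.0000 V=0.0000[hold]  S*(5)=92.7276
k=4: j=0 S=100.6541 intr=34.8359 cont=34.4331 V=34.8359[EX]; j=1 S=118.5976 intr=16.8924 cont=19.0671 V=19.0671[hold]; j=2 S=139.7400 intr=0.0000 cont=7.5943 V=7.5943[hold]; j=3 S=164.6514 intr=0.0000 cont=1.8636 V=1.8636[hold]; j=4 S=194.0038 intr=0.0000 cont=0.2063 V=0.2063[hold]  S*(4)=100.6541
k=3: j=0 S=109.2581 intr=26.2319 cont=26.8497 V=26.8497[hold]; j=1 S=128.7355 intr=6.7545 cont=13.2783 V=13.2783[hold]; j=2 S=151.6852 intr=0.0000 cont=4.7094 V=4.7094[hold]; j=3 S=178.7260 intr=0.0000 cont=1.0305 V=1.0305[hold]  S*(3)=-
k=2: j=0 S=118.5976 intr=16.8924 cont=19.9872 V=19.9872[hold]; j=1 S=139.7400 intr=0.0000 cont=8.9580 V=8.9580[hold]; j=2 S=164.6514 intr=0.0000 cont=2.8580 V=2.8580[hold]  S*(2)=-
k=1: j=0 S=128.7355 intr=6.7545 cont=14.4165 V=14.4165[hold]; j=1 S=151.6852 intr=0.0000 cont=5.8842 V=5.8842[hold]  S*(1)=-
k=0: j=0 S=139.7400 intr=0.0000 cont=10.1106 V=10.1106[hold]  S*(0)=-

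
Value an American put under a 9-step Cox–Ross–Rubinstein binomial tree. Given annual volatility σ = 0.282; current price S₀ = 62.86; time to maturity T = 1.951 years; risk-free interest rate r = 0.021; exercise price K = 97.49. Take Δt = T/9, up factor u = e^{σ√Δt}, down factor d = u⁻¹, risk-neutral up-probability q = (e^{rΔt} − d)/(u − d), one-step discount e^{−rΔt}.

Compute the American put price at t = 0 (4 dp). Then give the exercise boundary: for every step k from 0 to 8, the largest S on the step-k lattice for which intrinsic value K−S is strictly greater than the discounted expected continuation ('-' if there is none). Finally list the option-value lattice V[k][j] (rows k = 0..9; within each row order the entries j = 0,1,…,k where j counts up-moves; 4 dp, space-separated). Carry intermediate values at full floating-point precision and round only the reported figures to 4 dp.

price = 35.0544
boundary = - 55.1255 48.3427 55.1255 62.8600 55.1255 62.8600 71.6797 81.7369
tree:
35.0544
42.3645 27.6082
49.1473 34.7463 20.2748
55.0955 42.3645 26.9694 13.3442
60.3119 49.1473 34.6300 19.0742 7.3744
64.8864 55.0955 42.3645 26.2843 11.5839 2.9658
68.8981 60.3119 49.1473 34.6300 17.6539 5.2358 0.5789
72.4161 64.8864 55.0955 42.3645 25.8103 9.1436 1.1281 0.0000
75.5013 68.8981 60.3119 49.1473 34.6300 15.7531 2.1986 0.0000 0.0000
78.2068 72.4161 64.8864 55.0955 42.3645 25.8103 4.2849 0.0000 0.0000 0.0000

Δt=0.21678, u=1.14031, d=0.87696, q=0.48455, disc=e^(-rΔt)=0.99546
k=9 terminal: V=max(K-S,0) → 78.2068 72.4161 64.8864 55.0955 42.3645 25.8103 4.2849 0.0000 0.0000 0.0000
k=8: j=0 S=21.9887 intr=75.5013 cont=75.0585 V=75.5013[EX]; j=1 S=28.5919 intr=68.8981 cont=68.4553 V=68.8981[EX]; j=2 S=37.1781 intr=60.3119 cont=59.8691 V=60.3119[EX]; j=3 S=48.3427 intr=49.1473 cont=48.7045 V=49.1473[EX]; j=4 S=62.8600 intr=34.6300 cont=34.1872 V=34.6300[EX]; j=5 S=81.7369 intr=15.7531 cont=15.3103 V=15.7531[EX]; j=6 S=106.2824 intr=0.0000 cont=2.1986 V=2.1986[hold]; j=7 S=138.1991 intr=0.0000 cont=0.0000 V=0.0000[hold]; j=8 S=179.7002 intr=0.0000 cont=0.0000 V=0.0000[hold]  S*(8)=81.7369
k=7: j=0 S=25.0739 intr=72.4161 cont=71.9733 V=72.4161[EX]; j=1 S=32.6036 intr=64.8864 cont=64.4436 V=64.8864[EX]; j=2 S=42.3945 intr=55.0955 cont=54.6527 V=55.0955[EX]; j=3 S=55.1255 intr=42.3645 cont=41.9217 V=42.3645[EX]; j=4 S=71.6797 intr=25.8103 cont=25.3675 V=25.8103[EX]; j=5 S=93.2051 intr=4.2849 cont=9.1436 V=9.1436[hold]; j=6 S=121.1946 intr=0.0000 cont=1.1281 V=1.1281[hold]; j=7 S=157.5893 intr=0.0000 cont=0.0000 V=0.0000[hold]  S*(7)=71.6797
k=6: j=0 S=28.5919 intr=68.8981 cont=68.4553 V=68.8981[EX]; j=1 S=37.1781 intr=60.3119 cont=59.8691 V=60.3119[EX]; j=2 S=48.3427 intr=49.1473 cont=48.7045 V=49.1473[EX]; j=3 S=62.8600 intr=34.6300 cont=34.1872 V=34.6300[EX]; j=4 S=81.7369 intr=15.7531 cont=17.6539 V=17.6539[hold]; j=5 S=106.2824 intr=0.0000 cont=5.2358 V=5.2358[hold]; j=6 S=138.1991 intr=0.0000 cont=0.5789 V=0.5789[hold]  S*(6)=62.8600
k=5: j=0 S=32.6036 intr=64.8864 cont=64.4436 V=64.8864[EX]; j=1 S=42.3945 intr=55.0955 cont=54.6527 V=55.0955[EX]; j=2 S=55.1255 intr=42.3645 cont=41.9217 V=42.3645[EX]; j=3 S=71.6797 intr=25.8103 cont=26.2843 V=26.2843[hold]; j=4 S=93.2051 intr=4.2849 cont=11.5839 V=11.5839[hold]; j=5 S=121.1946 intr=0.0000 cont=2.9658 V=2.9658[hold]  S*(5)=55.1255
k=4: j=0 S=37.1781 intr=60.3119 cont=59.8691 V=60.3119[EX]; j=1 S=48.3427 intr=49.1473 cont=48.7045 V=49.1473[EX]; j=2 S=62.8600 intr=34.6300 cont=34.4159 V=34.6300[EX]; j=3 S=81.7369 intr=15.7531 cont=19.0742 V=19.0742[hold]; j=4 S=106.2824 intr=0.0000 cont=7.3744 V=7.3744[hold]  S*(4)=62.8600
k=3: j=0 S=42.3945 intr=55.0955 cont=54.6527 V=55.0955[EX]; j=1 S=55.1255 intr=42.3645 cont=41.9217 V=42.3645[EX]; j=2 S=71.6797 intr=25.8103 cont=26.9694 V=26.9694[hold]; j=3 S=93.2051 intr=4.2849 cont=13.3442 V=13.3442[hold]  S*(3)=55.1255
k=2: j=0 S=48.3427 intr=49.1473 cont=48.7045 V=49.1473[EX]; j=1 S=62.8600 intr=34.6300 cont=34.7463 V=34.7463[hold]; j=2 S=81.7369 intr=15.7531 cont=20.2748 V=20.2748[hold]  S*(2)=48.3427
k=1: j=0 S=55.1255 intr=42.3645 cont=41.9778 V=42.3645[EX]; j=1 S=71.6797 intr=25.8103 cont=27.6082 V=27.6082[hold]  S*(1)=55.1255
k=0: j=0 S=62.8600 intr=34.6300 cont=35.0544 V=35.0544[hold]  S*(0)=-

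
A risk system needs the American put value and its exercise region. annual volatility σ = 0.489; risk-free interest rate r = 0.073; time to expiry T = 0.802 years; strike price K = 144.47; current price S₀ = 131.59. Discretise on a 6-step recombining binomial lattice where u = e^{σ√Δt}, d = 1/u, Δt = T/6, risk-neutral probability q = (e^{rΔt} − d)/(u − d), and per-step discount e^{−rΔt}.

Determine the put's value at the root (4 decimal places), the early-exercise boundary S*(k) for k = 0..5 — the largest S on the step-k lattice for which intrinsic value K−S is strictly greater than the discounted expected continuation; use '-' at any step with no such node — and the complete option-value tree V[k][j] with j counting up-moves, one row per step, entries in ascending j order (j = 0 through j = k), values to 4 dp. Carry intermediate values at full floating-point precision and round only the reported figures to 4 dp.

price = 27.4900
boundary = - - 92.0314 76.9649 92.0314 110.0473
tree:
27.4900
38.6769 16.0596
52.4386 24.7145 7.1107
67.5051 36.7999 12.2649 1.7315
80.1051 52.4386 20.7879 3.3801 0.0000
90.6423 67.5051 34.4227 6.5981 0.0000 0.0000
99.4545 80.1051 52.4386 12.8800 0.0000 0.0000 0.0000

Δt=0.13367, u=1.19576, d=0.83629, q=0.48270, disc=e^(-rΔt)=0.99029
k=6 terminal: V=max(K-S,0) → 99.4545 80.1051 52.4386 12.8800 0.0000 0.0000 0.0000
k=5: j=0 S=53.8277 intr=90.6423 cont=89.2395 V=90.6423[EX]; j=1 S=76.9649 intr=67.5051 cont=66.1023 V=67.5051[EX]; j=2 S=110.0473 intr=34.4227 cont=33.0198 V=34.4227[EX]; j=3 S=157.3498 intr=0.0000 cont=6.5981 V=6.5981[hold]; j=4 S=224.9848 intr=0.0000 cont=0.0000 V=0.0000[hold]; j=5 S=321.6918 intr=0.0000 cont=0.0000 V=0.0000[hold]  S*(5)=110.0473
k=4: j=0 S=64.3649 intr=80.1051 cont=78.7023 V=80.1051[EX]; j=1 S=92.0314 intr=52.4386 cont=51.0358 V=52.4386[EX]; j=2 S=131.5900 intr=12.8800 cont=20.7879 V=20.7879[hold]; j=3 S=188.1524 intr=0.0000 cont=3.3801 V=3.3801[hold]; j=4 S=269.0275 intr=0.0000 cont=0.0000 V=0.0000[hold]  S*(4)=92.0314
k=3: j=0 S=76.9649 intr=67.5051 cont=66.1023 V=67.5051[EX]; j=1 S=110.0473 intr=34.4227 cont=36.7999 V=36.7999[hold]; j=2 S=157.3498 intr=0.0000 cont=12.2649 V=12.2649[hold]; j=3 S=224.9848 intr=0.0000 cont=1.7315 V=1.7315[hold]  S*(3)=76.9649
k=2: j=0 S=92.0314 intr=52.4386 cont=52.1721 V=52.4386[EX]; j=1 S=131.5900 intr=12.8800 cont=24.7145 V=24.7145[hold]; j=2 S=188.1524 intr=0.0000 cont=7.1107 V=7.1107[hold]  S*(2)=92.0314
k=1: j=0 S=110.0473 intr=34.4227 cont=38.6769 V=38.6769[hold]; j=1 S=157.3498 intr=0.0000 cont=16.0596 V=16.0596[hold]  S*(1)=-
k=0: j=0 S=131.5900 intr=12.8800 cont=27.4900 V=27.4900[hold]  S*(0)=-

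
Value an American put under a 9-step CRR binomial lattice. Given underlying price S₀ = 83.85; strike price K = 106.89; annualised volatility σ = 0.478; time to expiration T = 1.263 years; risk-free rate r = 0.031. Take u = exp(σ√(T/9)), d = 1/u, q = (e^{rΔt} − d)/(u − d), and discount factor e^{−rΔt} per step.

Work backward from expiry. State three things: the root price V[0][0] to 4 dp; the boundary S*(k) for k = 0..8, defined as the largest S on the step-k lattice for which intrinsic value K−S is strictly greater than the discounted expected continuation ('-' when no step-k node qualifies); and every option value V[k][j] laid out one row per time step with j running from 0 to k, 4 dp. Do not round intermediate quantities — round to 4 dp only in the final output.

price = 31.5706
boundary = - - - 49.0008 58.6098 49.0008 58.6098 70.1030 83.8500
tree:
31.5706
39.7783 22.5148
48.7091 29.9753 14.2257
57.8892 38.7053 20.3096 7.4276
65.9227 48.2802 28.1584 11.5576 2.7919
72.6392 57.8892 37.6770 17.5773 4.8077 0.5214
78.2546 65.9227 48.2802 25.9491 8.2040 0.9834 0.0000
82.9493 72.6392 57.8892 36.7870 13.8445 1.8547 0.0000 0.0000
86.8743 78.2546 65.9227 48.2802 23.0400 3.4980 0.0000 0.0000 0.0000
90.1558 82.9493 72.6392 57.8892 36.7870 6.5972 0.0000 0.0000 0.0000 0.0000

Δt=0.14033  u=1.19610  d=0.83605  q=0.46746  discount=0.99566
step 9 (expiry): payoffs max(K−S,0) = 90.1558 82.9493 72.6392 57.8892 36.7870 6.5972 0.0000 0.0000 0.0000 0.0000
step 8: (k=8,j=0): S=20.0157, (K−S)⁺=86.8743, hold=86.4103 ⇒ V=86.8743 exercise | (k=8,j=1): S=28.6354, (K−S)⁺=78.2546, hold=77.7906 ⇒ V=78.2546 exercise | (k=8,j=2): S=40.9673, (K−S)⁺=65.9227, hold=65.4587 ⇒ V=65.9227 exercise | (k=8,j=3): S=58.6098, (K−S)⁺=48.2802, hold=47.8162 ⇒ V=48.2802 exercise | (k=8,j=4): S=83.8500, (K−S)⁺=23.0400, hold=22.5760 ⇒ V=23.0400 exercise | (k=8,j=5): S=119.9599, (K−S)⁺=0.0000, hold=3.4980 ⇒ V=3.4980 continue | (k=8,j=6): S=171.6205, (K−S)⁺=0.0000, hold=0.0000 ⇒ V=0.0000 continue | (k=8,j=7): S=245.5286, (K−S)⁺=0.0000, hold=0.0000 ⇒ V=0.0000 continue | (k=8,j=8): S=351.2652, (K−S)⁺=0.0000, hold=0.0000 ⇒ V=0.0000 continue  boundary S*=83.8500
step 7: (k=7,j=0): S=23.9407, (K−S)⁺=82.9493, hold=82.4853 ⇒ V=82.9493 exercise | (k=7,j=1): S=34.2508, (K−S)⁺=72.6392, hold=72.1752 ⇒ V=72.6392 exercise | (k=7,j=2): S=49.0008, (K−S)⁺=57.8892, hold=57.4252 ⇒ V=57.8892 exercise | (k=7,j=3): S=70.1030, (K−S)⁺=36.7870, hold=36.3230 ⇒ V=36.7870 exercise | (k=7,j=4): S=100.2928, (K−S)⁺=6.5972, hold=13.8445 ⇒ V=13.8445 continue | (k=7,j=5): S=143.4837, (K−S)⁺=0.0000, hold=1.8547 ⇒ V=1.8547 continue | (k=7,j=6): S=205.2748, (K−S)⁺=0.0000, hold=0.0000 ⇒ V=0.0000 continue | (k=7,j=7): S=293.6761, (K−S)⁺=0.0000, hold=0.0000 ⇒ V=0.0000 continue  boundary S*=70.1030
step 6: (k=6,j=0): S=28.6354, (K−S)⁺=78.2546, hold=77.7906 ⇒ V=78.2546 exercise | (k=6,j=1): S=40.9673, (K−S)⁺=65.9227, hold=65.4587 ⇒ V=65.9227 exercise | (k=6,j=2): S=58.6098, (K−S)⁺=48.2802, hold=47.8162 ⇒ V=48.2802 exercise | (k=6,j=3): S=83.8500, (K−S)⁺=23.0400, hold=25.9491 ⇒ V=25.9491 continue | (k=6,j=4): S=119.9599, (K−S)⁺=0.0000, hold=8.2040 ⇒ V=8.2040 continue | (k=6,j=5): S=171.6205, (K−S)⁺=0.0000, hold=0.9834 ⇒ V=0.9834 continue | (k=6,j=6): S=245.5286, (K−S)⁺=0.0000, hold=0.0000 ⇒ V=0.0000 continue  boundary S*=58.6098
step 5: (k=5,j=0): S=34.2508, (K−S)⁺=72.6392, hold=72.1752 ⇒ V=72.6392 exercise | (k=5,j=1): S=49.0008, (K−S)⁺=57.8892, hold=57.4252 ⇒ V=57.8892 exercise | (k=5,j=2): S=70.1030, (K−S)⁺=36.7870, hold=37.6770 ⇒ V=37.6770 continue | (k=5,j=3): S=100.2928, (K−S)⁺=6.5972, hold=17.5773 ⇒ V=17.5773 continue | (k=5,j=4): S=143.4837, (K−S)⁺=0.0000, hold=4.8077 ⇒ V=4.8077 continue | (k=5,j=5): S=205.2748, (K−S)⁺=0.0000, hold=0.5214 ⇒ V=0.5214 continue  boundary S*=49.0008
step 4: (k=4,j=0): S=40.9673, (K−S)⁺=65.9227, hold=65.4587 ⇒ V=65.9227 exercise | (k=4,j=1): S=58.6098, (K−S)⁺=48.2802, hold=48.2305 ⇒ V=48.2802 exercise | (k=4,j=2): S=83.8500, (K−S)⁺=23.0400, hold=28.1584 ⇒ V=28.1584 continue | (k=4,j=3): S=119.9599, (K−S)⁺=0.0000, hold=11.5576 ⇒ V=11.5576 continue | (k=4,j=4): S=171.6205, (K−S)⁺=0.0000, hold=2.7919 ⇒ V=2.7919 continue  boundary S*=58.6098
step 3: (k=3,j=0): S=49.0008, (K−S)⁺=57.8892, hold=57.4252 ⇒ V=57.8892 exercise | (k=3,j=1): S=70.1030, (K−S)⁺=36.7870, hold=38.7053 ⇒ V=38.7053 continue | (k=3,j=2): S=100.2928, (K−S)⁺=6.5972, hold=20.3096 ⇒ V=20.3096 continue | (k=3,j=3): S=143.4837, (K−S)⁺=0.0000, hold=7.4276 ⇒ V=7.4276 continue  boundary S*=49.0008
step 2: (k=2,j=0): S=58.6098, (K−S)⁺=48.2802, hold=48.7091 ⇒ V=48.7091 continue | (k=2,j=1): S=83.8500, (K−S)⁺=23.0400, hold=29.9753 ⇒ V=29.9753 continue | (k=2,j=2): S=119.9599, (K−S)⁺=0.0000, hold=14.2257 ⇒ V=14.2257 continue  boundary S*=-
step 1: (k=1,j=0): S=70.1030, (K−S)⁺=36.7870, hold=39.7783 ⇒ V=39.7783 continue | (k=1,j=1): S=100.2928, (K−S)⁺=6.5972, hold=22.5148 ⇒ V=22.5148 continue  boundary S*=-
step 0: (k=0,j=0): S=83.8500, (K−S)⁺=23.0400, hold=31.5706 ⇒ V=31.5706 continue  boundary S*=-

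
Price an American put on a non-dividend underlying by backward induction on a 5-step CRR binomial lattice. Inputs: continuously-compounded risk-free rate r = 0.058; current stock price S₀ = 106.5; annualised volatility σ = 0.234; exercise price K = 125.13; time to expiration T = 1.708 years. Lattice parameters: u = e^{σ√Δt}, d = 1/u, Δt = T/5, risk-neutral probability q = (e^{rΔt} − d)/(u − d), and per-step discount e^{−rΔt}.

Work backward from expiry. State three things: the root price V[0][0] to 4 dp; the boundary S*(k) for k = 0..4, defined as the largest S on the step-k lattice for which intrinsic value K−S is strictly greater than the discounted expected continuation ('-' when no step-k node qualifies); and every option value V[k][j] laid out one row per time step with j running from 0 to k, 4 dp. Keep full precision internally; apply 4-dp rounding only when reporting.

price = 20.4599
boundary = - 92.8867 81.0134 92.8867 106.5000
tree:
20.4599
32.2433 11.1331
44.1166 19.4100 4.4615
54.4721 32.2433 9.1454 0.6177
63.5039 44.1166 18.6300 1.3662 0.0000
71.3813 54.4721 32.2433 3.0215 0.0000 0.0000

params: Δt=0.34160 u=1.14656 d=0.87218 q=0.53879 e^(-rΔt)=0.98038
t_5 payoffs: 71.3813 54.4721 32.2433 3.0215 0.0000 0.0000
t_4: node(4,0) S=61.6261 payoff=63.5039 vs cont=61.0491 → 63.5039 [stop]  node(4,1) S=81.0134 payoff=44.1166 vs cont=41.6618 → 44.1166 [stop]  node(4,2) S=106.5000 payoff=18.6300 vs cont=16.1752 → 18.6300 [stop]  node(4,3) S=140.0045 payoff=0.0000 vs cont=1.3662 → 1.3662 [wait]  node(4,4) S=184.0495 payoff=0.0000 vs cont=0.0000 → 0.0000 [wait]  ⇒ S*(4)=106.5000
t_3: node(3,0) S=70.6579 payoff=54.4721 vs cont=52.0173 → 54.4721 [stop]  node(3,1) S=92.8867 payoff=32.2433 vs cont=29.7886 → 32.2433 [stop]  node(3,2) S=122.1085 payoff=3.0215 vs cont=9.1454 → 9.1454 [wait]  node(3,3) S=160.5234 payoff=0.0000 vs cont=0.6177 → 0.6177 [wait]  ⇒ S*(3)=92.8867
t_2: node(2,0) S=81.0134 payoff=44.1166 vs cont=41.6618 → 44.1166 [stop]  node(2,1) S=106.5000 payoff=18.6300 vs cont=19.4100 → 19.4100 [wait]  node(2,2) S=140.0045 payoff=0.0000 vs cont=4.4615 → 4.4615 [wait]  ⇒ S*(2)=81.0134
t_1: node(1,0) S=92.8867 payoff=32.2433 vs cont=30.2006 → 32.2433 [stop]  node(1,1) S=122.1085 payoff=3.0215 vs cont=11.1331 → 11.1331 [wait]  ⇒ S*(1)=92.8867
t_0: node(0,0) S=106.5000 payoff=18.6300 vs cont=20.4599 → 20.4599 [wait]  ⇒ S*(0)=-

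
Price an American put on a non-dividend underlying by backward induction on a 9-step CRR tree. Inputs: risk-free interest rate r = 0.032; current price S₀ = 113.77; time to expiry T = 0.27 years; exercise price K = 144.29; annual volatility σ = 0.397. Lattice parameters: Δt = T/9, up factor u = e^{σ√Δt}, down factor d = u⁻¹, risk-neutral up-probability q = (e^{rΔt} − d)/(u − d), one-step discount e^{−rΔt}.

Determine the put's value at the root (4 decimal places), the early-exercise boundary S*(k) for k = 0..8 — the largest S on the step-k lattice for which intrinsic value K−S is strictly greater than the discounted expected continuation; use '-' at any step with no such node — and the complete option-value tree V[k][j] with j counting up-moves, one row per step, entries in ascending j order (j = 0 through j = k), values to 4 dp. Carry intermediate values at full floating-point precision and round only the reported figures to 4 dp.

price = 31.5114
boundary = - - 99.1520 106.2098 99.1520 106.2098 113.7700 121.8683 130.5431
tree:
31.5114
38.2145 24.5908
45.1380 31.0774 17.8821
51.7268 38.0802 23.8438 11.7071
57.8778 45.1380 30.7099 16.7383 6.4892
63.6200 51.7268 38.0802 23.0926 10.1520 2.6865
68.9806 57.8778 45.1380 30.5200 15.4010 4.7042 0.5899
73.9851 63.6200 51.7268 38.0802 22.4217 8.1180 1.1573 0.0000
78.6569 68.9806 57.8778 45.1380 30.5200 13.7469 2.2706 0.0000 0.0000
83.0184 73.9851 63.6200 51.7268 38.0802 22.4217 4.4546 0.0000 0.0000 0.0000

Δt=0.03000, u=1.07118, d=0.93355, q=0.48979, disc=e^(-rΔt)=0.99904
k=9 terminal: V=max(K-S,0) → 83.0184 73.9851 63.6200 51.7268 38.0802 22.4217 4.4546 0.0000 0.0000 0.0000
k=8: j=0 S=65.6331 intr=78.6569 cont=78.5185 V=78.6569[EX]; j=1 S=75.3094 intr=68.9806 cont=68.8422 V=68.9806[EX]; j=2 S=86.4122 intr=57.8778 cont=57.7393 V=57.8778[EX]; j=3 S=99.1520 intr=45.1380 cont=44.9995 V=45.1380[EX]; j=4 S=113.7700 intr=30.5200 cont=30.3815 V=30.5200[EX]; j=5 S=130.5431 intr=13.7469 cont=13.6084 V=13.7469[EX]; j=6 S=149.7891 intr=0.0000 cont=2.2706 V=2.2706[hold]; j=7 S=171.8726 intr=0.0000 cont=0.0000 V=0.0000[hold]; j=8 S=197.2118 intr=0.0000 cont=0.0000 V=0.0000[hold]  S*(8)=130.5431
k=7: j=0 S=70.3049 intr=73.9851 cont=73.8466 V=73.9851[EX]; j=1 S=80.6700 intr=63.6200 cont=63.4815 V=63.6200[EX]; j=2 S=92.5632 intr=51.7268 cont=51.5884 V=51.7268[EX]; j=3 S=106.2098 intr=38.0802 cont=37.9417 V=38.0802[EX]; j=4 S=121.8683 intr=22.4217 cont=22.2832 V=22.4217[EX]; j=5 S=139.8354 intr=4.4546 cont=8.1180 V=8.1180[hold]; j=6 S=160.4514 intr=0.0000 cont=1.1573 V=1.1573[hold]; j=7 S=184.1068 intr=0.0000 cont=0.0000 V=0.0000[hold]  S*(7)=121.8683
k=6: j=0 S=75.3094 intr=68.9806 cont=68.8422 V=68.9806[EX]; j=1 S=86.4122 intr=57.8778 cont=57.7393 V=57.8778[EX]; j=2 S=99.1520 intr=45.1380 cont=44.9995 V=45.1380[EX]; j=3 S=113.7700 intr=30.5200 cont=30.3815 V=30.5200[EX]; j=4 S=130.5431 intr=13.7469 cont=15.4010 V=15.4010[hold]; j=5 S=149.7891 intr=0.0000 cont=4.7042 V=4.7042[hold]; j=6 S=171.8726 intr=0.0000 cont=0.5899 V=0.5899[hold]  S*(6)=113.7700
k=5: j=0 S=80.6700 intr=63.6200 cont=63.4815 V=63.6200[EX]; j=1 S=92.5632 intr=51.7268 cont=51.5884 V=51.7268[EX]; j=2 S=106.2098 intr=38.0802 cont=37.9417 V=38.0802[EX]; j=3 S=121.8683 intr=22.4217 cont=23.0926 V=23.0926[hold]; j=4 S=139.8354 intr=4.4546 cont=10.1520 V=10.1520[hold]; j=5 S=160.4514 intr=0.0000 cont=2.6865 V=2.6865[hold]  S*(5)=106.2098
k=4: j=0 S=86.4122 intr=57.8778 cont=57.7393 V=57.8778[EX]; j=1 S=99.1520 intr=45.1380 cont=44.9995 V=45.1380[EX]; j=2 S=113.7700 intr=30.5200 cont=30.7099 V=30.7099[hold]; j=3 S=130.5431 intr=13.7469 cont=16.7383 V=16.7383[hold]; j=4 S=149.7891 intr=0.0000 cont=6.4892 V=6.4892[hold]  S*(4)=99.1520
k=3: j=0 S=92.5632 intr=51.7268 cont=51.5884 V=51.7268[EX]; j=1 S=106.2098 intr=38.0802 cont=38.0346 V=38.0802[EX]; j=2 S=121.8683 intr=22.4217 cont=23.8438 V=23.8438[hold]; j=3 S=139.8354 intr=4.4546 cont=11.7071 V=11.7071[hold]  S*(3)=106.2098
k=2: j=0 S=99.1520 intr=45.1380 cont=44.9995 V=45.1380[EX]; j=1 S=113.7700 intr=30.5200 cont=31.0774 V=31.0774[hold]; j=2 S=130.5431 intr=13.7469 cont=17.8821 V=17.8821[hold]  S*(2)=99.1520
k=1: j=0 S=106.2098 intr=38.0802 cont=38.2145 V=38.2145[hold]; j=1 S=121.8683 intr=22.4217 cont=24.5908 V=24.5908[hold]  S*(1)=-
k=0: j=0 S=113.7700 intr=30.5200 cont=31.5114 V=31.5114[hold]  S*(0)=-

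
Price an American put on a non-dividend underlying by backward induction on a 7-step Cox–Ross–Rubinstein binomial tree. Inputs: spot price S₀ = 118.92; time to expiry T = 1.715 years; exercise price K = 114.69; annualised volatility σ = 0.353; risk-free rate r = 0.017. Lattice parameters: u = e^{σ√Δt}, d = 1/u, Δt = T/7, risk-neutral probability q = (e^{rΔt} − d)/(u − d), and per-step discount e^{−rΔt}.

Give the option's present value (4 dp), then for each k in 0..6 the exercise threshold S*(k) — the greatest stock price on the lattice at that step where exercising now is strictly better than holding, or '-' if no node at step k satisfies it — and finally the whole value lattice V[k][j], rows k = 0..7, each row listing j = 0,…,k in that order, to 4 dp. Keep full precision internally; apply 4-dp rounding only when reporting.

Δt=0.24500, u=1.19092, d=0.83969, q=0.46831, disc=e^(-rΔt)=0.99584
k=7 terminal: V=max(K-S,0) → 79.6893 65.0488 44.2844 14.8344 0.0000 0.0000 0.0000 0.0000
k=6: j=0 S=41.6830 intr=73.0070 cont=72.5303 V=73.0070[EX]; j=1 S=59.1187 intr=55.5713 cont=55.0946 V=55.5713[EX]; j=2 S=83.8474 intr=30.8426 cont=30.3659 V=30.8426[EX]; j=3 S=118.9200 intr=0.0000 cont=7.8545 V=7.8545[hold]; j=4 S=168.6631 intr=0.0000 cont=0.0000 V=0.0000[hold]; j=5 S=239.2132 intr=0.0000 cont=0.0000 V=0.0000[hold]; j=6 S=339.2738 intr=0.0000 cont=0.0000 V=0.0000[hold]  S*(6)=83.8474
k=5: j=0 S=49.6412 intr=65.0488 cont=64.5721 V=65.0488[EX]; j=1 S=70.4056 intr=44.2844 cont=43.8077 V=44.2844[EX]; j=2 S=99.8556 intr=14.8344 cont=19.9935 V=19.9935[hold]; j=3 S=141.6242 intr=0.0000 cont=4.1588 V=4.1588[hold]; j=4 S=200.8642 intr=0.0000 cont=0.0000 V=0.0000[hold]; j=5 S=284.8838 intr=0.0000 cont=0.0000 V=0.0000[hold]  S*(5)=70.4056
k=4: j=0 S=59.1187 intr=55.5713 cont=55.0946 V=55.5713[EX]; j=1 S=83.8474 intr=30.8426 cont=32.7719 V=32.7719[hold]; j=2 S=118.9200 intr=0.0000 cont=12.5256 V=12.5256[hold]; j=3 S=168.6631 intr=0.0000 cont=2.2020 V=2.2020[hold]; j=4 S=239.2132 intr=0.0000 cont=0.0000 V=0.0000[hold]  S*(4)=59.1187
k=3: j=0 S=70.4056 intr=44.2844 cont=44.7075 V=44.7075[hold]; j=1 S=99.8556 intr=14.8344 cont=23.1935 V=23.1935[hold]; j=2 S=141.6242 intr=0.0000 cont=7.6590 V=7.6590[hold]; j=3 S=200.8642 intr=0.0000 cont=1.1659 V=1.1659[hold]  S*(3)=-
k=2: j=0 S=83.8474 intr=30.8426 cont=34.4883 V=34.4883[hold]; j=1 S=118.9200 intr=0.0000 cont=15.8524 V=15.8524[hold]; j=2 S=168.6631 intr=0.0000 cont=4.5990 V=4.5990[hold]  S*(2)=-
k=1: j=0 S=99.8556 intr=14.8344 cont=25.6538 V=25.6538[hold]; j=1 S=141.6242 intr=0.0000 cont=10.5383 V=10.5383[hold]  S*(1)=-
k=0: j=0 S=118.9200 intr=0.0000 cont=18.4978 V=18.4978[hold]  S*(0)=-

price = 18.4978
boundary = - - - - 59.1187 70.4056 83.8474
tree:
18.4978
25.6538 10.5383
34.4883 15.8524 4.5990
44.7075 23.1935 7.6590 1.1659
55.5713 32.7719 12.5256 2.2020 0.0000
65.0488 44.2844 19.9935 4.1588 0.0000 0.0000
73.0070 55.5713 30.8426 7.8545 0.0000 0.0000 0.0000
79.6893 65.0488 44.2844 14.8344 0.0000 0.0000 0.0000 0.0000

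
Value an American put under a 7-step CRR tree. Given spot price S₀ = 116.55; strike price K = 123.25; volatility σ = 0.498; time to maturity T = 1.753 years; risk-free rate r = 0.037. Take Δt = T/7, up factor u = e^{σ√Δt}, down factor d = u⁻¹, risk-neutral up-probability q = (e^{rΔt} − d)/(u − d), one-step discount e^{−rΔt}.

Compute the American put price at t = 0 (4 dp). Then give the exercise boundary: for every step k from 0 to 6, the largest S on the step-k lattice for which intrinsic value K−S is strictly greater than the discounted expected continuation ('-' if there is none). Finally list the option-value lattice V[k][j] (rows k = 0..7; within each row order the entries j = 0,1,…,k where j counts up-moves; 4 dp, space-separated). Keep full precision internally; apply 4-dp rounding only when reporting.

price = 31.3027
boundary = - - - 55.1844 43.0115 55.1844 70.8025
tree:
31.3027
41.9409 19.2756
54.4098 27.9511 9.3398
68.0656 39.2610 15.0557 2.7250
80.2385 52.9962 23.7090 5.0605 0.0000
89.7263 68.0656 36.1356 9.3976 0.0000 0.0000
97.1211 80.2385 52.4475 17.4520 0.0000 0.0000 0.0000
102.8848 89.7263 68.0656 32.4093 0.0000 0.0000 0.0000 0.0000

params: Δt=0.25043 u=1.28302 d=0.77941 q=0.45650 e^(-rΔt)=0.99078
t_7 payoffs: 102.8848 89.7263 68.0656 32.4093 0.0000 0.0000 0.0000 0.0000
t_6: node(6,0) S=26.1289 payoff=97.1211 vs cont=95.9844 → 97.1211 [stop]  node(6,1) S=43.0115 payoff=80.2385 vs cont=79.1018 → 80.2385 [stop]  node(6,2) S=70.8025 payoff=52.4475 vs cont=51.3108 → 52.4475 [stop]  node(6,3) S=116.5500 payoff=6.7000 vs cont=17.4520 → 17.4520 [wait]  node(6,4) S=191.8564 payoff=0.0000 vs cont=0.0000 → 0.0000 [wait]  node(6,5) S=315.8204 payoff=0.0000 vs cont=0.0000 → 0.0000 [wait]  node(6,6) S=519.8812 payoff=0.0000 vs cont=0.0000 → 0.0000 [wait]  ⇒ S*(6)=70.8025
t_5: node(5,0) S=33.5237 payoff=89.7263 vs cont=88.5895 → 89.7263 [stop]  node(5,1) S=55.1844 payoff=68.0656 vs cont=66.9289 → 68.0656 [stop]  node(5,2) S=90.8407 payoff=32.4093 vs cont=36.1356 → 36.1356 [wait]  node(5,3) S=149.5355 payoff=0.0000 vs cont=9.3976 → 9.3976 [wait]  node(5,4) S=246.1547 payoff=0.0000 vs cont=0.0000 → 0.0000 [wait]  node(5,5) S=405.2025 payoff=0.0000 vs cont=0.0000 → 0.0000 [wait]  ⇒ S*(5)=55.1844
t_4: node(4,0) S=43.0115 payoff=80.2385 vs cont=79.1018 → 80.2385 [stop]  node(4,1) S=70.8025 payoff=52.4475 vs cont=52.9962 → 52.9962 [wait]  node(4,2) S=116.5500 payoff=6.7000 vs cont=23.7090 → 23.7090 [wait]  node(4,3) S=191.8564 payoff=0.0000 vs cont=5.0605 → 5.0605 [wait]  node(4,4) S=315.8204 payoff=0.0000 vs cont=0.0000 → 0.0000 [wait]  ⇒ S*(4)=43.0115
t_3: node(3,0) S=55.1844 payoff=68.0656 vs cont=67.1770 → 68.0656 [stop]  node(3,1) S=90.8407 payoff=32.4093 vs cont=39.2610 → 39.2610 [wait]  node(3,2) S=149.5355 payoff=0.0000 vs cont=15.0557 → 15.0557 [wait]  node(3,3) S=246.1547 payoff=0.0000 vs cont=2.7250 → 2.7250 [wait]  ⇒ S*(3)=55.1844
t_2: node(2,0) S=70.8025 payoff=52.4475 vs cont=54.4098 → 54.4098 [wait]  node(2,1) S=116.5500 payoff=6.7000 vs cont=27.9511 → 27.9511 [wait]  node(2,2) S=191.8564 payoff=0.0000 vs cont=9.3398 → 9.3398 [wait]  ⇒ S*(2)=-
t_1: node(1,0) S=90.8407 payoff=32.4093 vs cont=41.9409 → 41.9409 [wait]  node(1,1) S=149.5355 payoff=0.0000 vs cont=19.2756 → 19.2756 [wait]  ⇒ S*(1)=-
t_0: node(0,0) S=116.5500 payoff=6.7000 vs cont=31.3027 → 31.3027 [wait]  ⇒ S*(0)=-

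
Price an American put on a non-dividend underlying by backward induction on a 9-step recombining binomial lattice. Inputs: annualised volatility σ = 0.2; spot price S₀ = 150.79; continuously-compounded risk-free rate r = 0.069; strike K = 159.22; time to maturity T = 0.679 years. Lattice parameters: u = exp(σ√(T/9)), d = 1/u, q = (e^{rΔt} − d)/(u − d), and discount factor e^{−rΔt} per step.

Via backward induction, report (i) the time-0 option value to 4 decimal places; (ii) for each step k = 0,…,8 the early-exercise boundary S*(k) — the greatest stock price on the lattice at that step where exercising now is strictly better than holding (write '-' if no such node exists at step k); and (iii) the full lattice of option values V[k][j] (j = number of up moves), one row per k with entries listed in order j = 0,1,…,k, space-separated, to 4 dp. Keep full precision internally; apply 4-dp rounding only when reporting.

Δt=0.07544  u=1.05647  d=0.94655  q=0.53375  discount=0.99481
step 9 (expiry): payoffs max(K−S,0) = 67.2484 56.5677 44.6465 31.3409 16.4901 0.0000 0.0000 0.0000 0.0000 0.0000
step 8: (k=8,j=0): S=97.1653, (K−S)⁺=62.0547, hold=61.2280 ⇒ V=62.0547 exercise | (k=8,j=1): S=108.4492, (K−S)⁺=50.7708, hold=49.9441 ⇒ V=50.7708 exercise | (k=8,j=2): S=121.0436, (K−S)⁺=38.1764, hold=37.3497 ⇒ V=38.1764 exercise | (k=8,j=3): S=135.1006, (K−S)⁺=24.1194, hold=23.2927 ⇒ V=24.1194 exercise | (k=8,j=4): S=150.7900, (K−S)⁺=8.4300, hold=7.6486 ⇒ V=8.4300 exercise | (k=8,j=5): S=168.3015, (K−S)⁺=0.0000, hold=0.0000 ⇒ V=0.0000 continue | (k=8,j=6): S=187.8465, (K−S)⁺=0.0000, hold=0.0000 ⇒ V=0.0000 continue | (k=8,j=7): S=209.6614, (K−S)⁺=0.0000, hold=0.0000 ⇒ V=0.0000 continue | (k=8,j=8): S=234.0097, (K−S)⁺=0.0000, hold=0.0000 ⇒ V=0.0000 continue  boundary S*=150.7900
step 7: (k=7,j=0): S=102.6523, (K−S)⁺=56.5677, hold=55.7410 ⇒ V=56.5677 exercise | (k=7,j=1): S=114.5735, (K−S)⁺=44.6465, hold=43.8198 ⇒ V=44.6465 exercise | (k=7,j=2): S=127.8791, (K−S)⁺=31.3409, hold=30.5142 ⇒ V=31.3409 exercise | (k=7,j=3): S=142.7299, (K−S)⁺=16.4901, hold=15.6634 ⇒ V=16.4901 exercise | (k=7,j=4): S=159.3053, (K−S)⁺=0.0000, hold=3.9101 ⇒ V=3.9101 continue | (k=7,j=5): S=177.8056, (K−S)⁺=0.0000, hold=0.0000 ⇒ V=0.0000 continue | (k=7,j=6): S=198.4545, (K−S)⁺=0.0000, hold=0.0000 ⇒ V=0.0000 continue | (k=7,j=7): S=221.5013, (K−S)⁺=0.0000, hold=0.0000 ⇒ V=0.0000 continue  boundary S*=142.7299
step 6: (k=6,j=0): S=108.4492, (K−S)⁺=50.7708, hold=49.9441 ⇒ V=50.7708 exercise | (k=6,j=1): S=121.0436, (K−S)⁺=38.1764, hold=37.3497 ⇒ V=38.1764 exercise | (k=6,j=2): S=135.1006, (K−S)⁺=24.1194, hold=23.2927 ⇒ V=24.1194 exercise | (k=6,j=3): S=150.7900, (K−S)⁺=8.4300, hold=9.7248 ⇒ V=9.7248 continue | (k=6,j=4): S=168.3015, (K−S)⁺=0.0000, hold=1.8136 ⇒ V=1.8136 continue | (k=6,j=5): S=187.8465, (K−S)⁺=0.0000, hold=0.0000 ⇒ V=0.0000 continue | (k=6,j=6): S=209.6614, (K−S)⁺=0.0000, hold=0.0000 ⇒ V=0.0000 continue  boundary S*=135.1006
step 5: (k=5,j=0): S=114.5735, (K−S)⁺=44.6465, hold=43.8198 ⇒ V=44.6465 exercise | (k=5,j=1): S=127.8791, (K−S)⁺=31.3409, hold=30.5142 ⇒ V=31.3409 exercise | (k=5,j=2): S=142.7299, (K−S)⁺=16.4901, hold=16.3509 ⇒ V=16.4901 exercise | (k=5,j=3): S=159.3053, (K−S)⁺=0.0000, hold=5.4736 ⇒ V=5.4736 continue | (k=5,j=4): S=177.8056, (K−S)⁺=0.0000, hold=0.8412 ⇒ V=0.8412 continue | (k=5,j=5): S=198.4545, (K−S)⁺=0.0000, hold=0.0000 ⇒ V=0.0000 continue  boundary S*=142.7299
step 4: (k=4,j=0): S=121.0436, (K−S)⁺=38.1764, hold=37.3497 ⇒ V=38.1764 exercise | (k=4,j=1): S=135.1006, (K−S)⁺=24.1194, hold=23.2927 ⇒ V=24.1194 exercise | (k=4,j=2): S=150.7900, (K−S)⁺=8.4300, hold=10.5550 ⇒ V=10.5550 continue | (k=4,j=3): S=168.3015, (K−S)⁺=0.0000, hold=2.9855 ⇒ V=2.9855 continue | (k=4,j=4): S=187.8465, (K−S)⁺=0.0000, hold=0.3902 ⇒ V=0.3902 continue  boundary S*=135.1006
step 3: (k=3,j=0): S=127.8791, (K−S)⁺=31.3409, hold=30.5142 ⇒ V=31.3409 exercise | (k=3,j=1): S=142.7299, (K−S)⁺=16.4901, hold=16.7918 ⇒ V=16.7918 continue | (k=3,j=2): S=159.3053, (K−S)⁺=0.0000, hold=6.4809 ⇒ V=6.4809 continue | (k=3,j=3): S=177.8056, (K−S)⁺=0.0000, hold=1.5919 ⇒ V=1.5919 continue  boundary S*=127.8791
step 2: (k=2,j=0): S=135.1006, (K−S)⁺=24.1194, hold=23.4529 ⇒ V=24.1194 exercise | (k=2,j=1): S=150.7900, (K−S)⁺=8.4300, hold=11.2297 ⇒ V=11.2297 continue | (k=2,j=2): S=168.3015, (K−S)⁺=0.0000, hold=3.8513 ⇒ V=3.8513 continue  boundary S*=135.1006
step 1: (k=1,j=0): S=142.7299, (K−S)⁺=16.4901, hold=17.1500 ⇒ V=17.1500 continue | (k=1,j=1): S=159.3053, (K−S)⁺=0.0000, hold=7.2536 ⇒ V=7.2536 continue  boundary S*=-
step 0: (k=0,j=0): S=150.7900, (K−S)⁺=8.4300, hold=11.8062 ⇒ V=11.8062 continue  boundary S*=-

price = 11.8062
boundary = - - 135.1006 127.8791 135.1006 142.7299 135.1006 142.7299 150.7900
tree:
11.8062
17.1500 7.2536
24.1194 11.2297 3.8513
31.3409 16.7918 6.4809 1.5919
38.1764 24.1194 10.5550 2.9855 0.3902
44.6465 31.3409 16.4901 5.4736 0.8412 0.0000
50.7708 38.1764 24.1194 9.7248 1.8136 0.0000 0.0000
56.5677 44.6465 31.3409 16.4901 3.9101 0.0000 0.0000 0.0000
62.0547 50.7708 38.1764 24.1194 8.4300 0.0000 0.0000 0.0000 0.0000
67.2484 56.5677 44.6465 31.3409 16.4901 0.0000 0.0000 0.0000 0.0000 0.0000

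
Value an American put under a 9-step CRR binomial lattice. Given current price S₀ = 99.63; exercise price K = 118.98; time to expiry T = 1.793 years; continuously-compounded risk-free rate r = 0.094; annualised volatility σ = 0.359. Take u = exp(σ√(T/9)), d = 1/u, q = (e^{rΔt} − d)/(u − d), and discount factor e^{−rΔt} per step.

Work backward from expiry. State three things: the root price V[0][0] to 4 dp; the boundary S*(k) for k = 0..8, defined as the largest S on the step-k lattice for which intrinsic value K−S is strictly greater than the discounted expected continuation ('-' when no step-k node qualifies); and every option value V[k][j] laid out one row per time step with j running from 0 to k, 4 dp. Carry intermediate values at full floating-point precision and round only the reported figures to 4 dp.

Δt=0.19922, u=1.17379, d=0.85194, q=0.51876, disc=e^(-rΔt)=0.98145
k=9 terminal: V=max(K-S,0) → 95.4252 86.5267 74.2664 57.3745 34.1010 2.0354 0.0000 0.0000 0.0000 0.0000
k=8: j=0 S=27.6483 intr=91.3317 cont=89.1243 V=91.3317[EX]; j=1 S=38.0934 intr=80.8866 cont=78.6792 V=80.8866[EX]; j=2 S=52.4843 intr=66.4957 cont=64.2883 V=66.4957[EX]; j=3 S=72.3119 intr=46.6681 cont=44.4607 V=46.6681[EX]; j=4 S=99.6300 intr=19.3500 cont=17.1426 V=19.3500[EX]; j=5 S=137.2683 intr=0.0000 cont=0.9613 V=0.9613[hold]; j=6 S=189.1257 intr=0.0000 cont=0.0000 V=0.0000[hold]; j=7 S=260.5739 intr=0.0000 cont=0.0000 V=0.0000[hold]; j=8 S=359.0138 intr=0.0000 cont=0.0000 V=0.0000[hold]  S*(8)=99.6300
k=7: j=0 S=32.4533 intr=86.5267 cont=84.3193 V=86.5267[EX]; j=1 S=44.7136 intr=74.2664 cont=72.0590 V=74.2664[EX]; j=2 S=61.6055 intr=57.3745 cont=55.1671 V=57.3745[EX]; j=3 S=84.8790 intr=34.1010 cont=31.8937 V=34.1010[EX]; j=4 S=116.9446 intr=2.0354 cont=9.6287 V=9.6287[hold]; j=5 S=161.1241 intr=0.0000 cont=0.4540 V=0.4540[hold]; j=6 S=221.9938 intr=0.0000 cont=0.0000 V=0.0000[hold]; j=7 S=305.8588 intr=0.0000 cont=0.0000 V=0.0000[hold]  S*(7)=84.8790
k=6: j=0 S=38.0934 intr=80.8866 cont=78.6792 V=80.8866[EX]; j=1 S=52.4843 intr=66.4957 cont=64.2883 V=66.4957[EX]; j=2 S=72.3119 intr=46.6681 cont=44.4607 V=46.6681[EX]; j=3 S=99.6300 intr=19.3500 cont=21.0086 V=21.0086[hold]; j=4 S=137.2683 intr=0.0000 cont=4.7789 V=4.7789[hold]; j=5 S=189.1257 intr=0.0000 cont=0.2145 V=0.2145[hold]; j=6 S=260.5739 intr=0.0000 cont=0.0000 V=0.0000[hold]  S*(6)=72.3119
k=5: j=0 S=44.7136 intr=74.2664 cont=72.0590 V=74.2664[EX]; j=1 S=61.6055 intr=57.3745 cont=55.1671 V=57.3745[EX]; j=2 S=84.8790 intr=34.1010 cont=32.7381 V=34.1010[EX]; j=3 S=116.9446 intr=2.0354 cont=12.3557 V=12.3557[hold]; j=4 S=161.1241 intr=0.0000 cont=2.3663 V=2.3663[hold]; j=5 S=221.9938 intr=0.0000 cont=0.1013 V=0.1013[hold]  S*(5)=84.8790
k=4: j=0 S=52.4843 intr=66.4957 cont=64.2883 V=66.4957[EX]; j=1 S=72.3119 intr=46.6681 cont=44.4607 V=46.6681[EX]; j=2 S=99.6300 intr=19.3500 cont=22.3971 V=22.3971[hold]; j=3 S=137.2683 intr=0.0000 cont=7.0405 V=7.0405[hold]; j=4 S=189.1257 intr=0.0000 cont=1.1692 V=1.1692[hold]  S*(4)=72.3119
k=3: j=0 S=61.6055 intr=57.3745 cont=55.1671 V=57.3745[EX]; j=1 S=84.8790 intr=34.1010 cont=33.4450 V=34.1010[EX]; j=2 S=116.9446 intr=2.0354 cont=14.1630 V=14.1630[hold]; j=3 S=161.1241 intr=0.0000 cont=3.9206 V=3.9206[hold]  S*(3)=84.8790
k=2: j=0 S=72.3119 intr=46.6681 cont=44.4607 V=46.6681[EX]; j=1 S=99.6300 intr=19.3500 cont=23.3172 V=23.3172[hold]; j=2 S=137.2683 intr=0.0000 cont=8.6855 V=8.6855[hold]  S*(2)=72.3119
k=1: j=0 S=84.8790 intr=34.1010 cont=33.9135 V=34.1010[EX]; j=1 S=116.9446 intr=2.0354 cont=15.4351 V=15.4351[hold]  S*(1)=84.8790
k=0: j=0 S=99.6300 intr=19.3500 cont=23.9649 V=23.9649[hold]  S*(0)=-

price = 23.9649
boundary = - 84.8790 72.3119 84.8790 72.3119 84.8790 72.3119 84.8790 99.6300
tree:
23.9649
34.1010 15.4351
46.6681 23.3172 8.6855
57.3745 34.1010 14.1630 3.9206
66.4957 46.6681 22.3971 7.0405 1.1692
74.2664 57.3745 34.1010 12.3557 2.3663 0.1013
80.8866 66.4957 46.6681 21.0086 4.7789 0.2145 0.0000
86.5267 74.2664 57.3745 34.1010 9.6287 0.4540 0.0000 0.0000
91.3317 80.8866 66.4957 46.6681 19.3500 0.9613 0.0000 0.0000 0.0000
95.4252 86.5267 74.2664 57.3745 34.1010 2.0354 0.0000 0.0000 0.0000 0.0000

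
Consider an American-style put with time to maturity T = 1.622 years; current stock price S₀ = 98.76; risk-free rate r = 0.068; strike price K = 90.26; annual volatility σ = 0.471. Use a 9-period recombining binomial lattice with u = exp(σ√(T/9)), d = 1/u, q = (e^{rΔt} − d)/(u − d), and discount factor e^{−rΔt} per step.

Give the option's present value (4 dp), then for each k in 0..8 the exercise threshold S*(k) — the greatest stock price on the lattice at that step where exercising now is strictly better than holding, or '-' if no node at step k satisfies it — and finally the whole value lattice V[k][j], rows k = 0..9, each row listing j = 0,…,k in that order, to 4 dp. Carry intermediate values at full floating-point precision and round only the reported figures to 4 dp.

price = 14.6447
boundary = - - - - 44.3843 54.2085 44.3843 54.2085 66.2072
tree:
14.6447
20.3728 8.8348
27.5735 13.1196 4.4345
36.1821 18.9848 7.1226 1.6454
45.8757 26.6425 11.2027 2.8995 0.3335
53.9194 36.0515 17.1655 5.0513 0.6502 0.0000
60.5054 45.8757 25.4360 8.6749 1.2678 0.0000 0.0000
65.8978 53.9194 36.0515 14.6252 2.4721 0.0000 0.0000 0.0000
70.3130 60.5054 45.8757 24.0528 4.8201 0.0000 0.0000 0.0000 0.0000
73.9280 65.8978 53.9194 36.0515 9.3982 0.0000 0.0000 0.0000 0.0000 0.0000

Δt=0.18022, u=1.22134, d=0.81877, q=0.48081, disc=e^(-rΔt)=0.98782
k=9 terminal: V=max(K-S,0) → 73.9280 65.8978 53.9194 36.0515 9.3982 0.0000 0.0000 0.0000 0.0000 0.0000
k=8: j=0 S=19.9470 intr=70.3130 cont=69.2136 V=70.3130[EX]; j=1 S=29.7546 intr=60.5054 cont=59.4060 V=60.5054[EX]; j=2 S=44.3843 intr=45.8757 cont=44.7763 V=45.8757[EX]; j=3 S=66.2072 intr=24.0528 cont=22.9534 V=24.0528[EX]; j=4 S=98.7600 intr=0.0000 cont=4.8201 V=4.8201[hold]; j=5 S=147.3184 intr=0.0000 cont=0.0000 V=0.0000[hold]; j=6 S=219.7520 intr=0.0000 cont=0.0000 V=0.0000[hold]; j=7 S=327.7997 intr=0.0000 cont=0.0000 V=0.0000[hold]; j=8 S=488.9725 intr=0.0000 cont=0.0000 V=0.0000[hold]  S*(8)=66.2072
k=7: j=0 S=24.3622 intr=65.8978 cont=64.7985 V=65.8978[EX]; j=1 S=36.3406 intr=53.9194 cont=52.8201 V=53.9194[EX]; j=2 S=54.2085 intr=36.0515 cont=34.9521 V=36.0515[EX]; j=3 S=80.8618 intr=9.3982 cont=14.6252 V=14.6252[hold]; j=4 S=120.6199 intr=0.0000 cont=2.4721 V=2.4721[hold]; j=5 S=179.9264 intr=0.0000 cont=0.0000 V=0.0000[hold]; j=6 S=268.3927 intr=0.0000 cont=0.0000 V=0.0000[hold]; j=7 S=400.3561 intr=0.0000 cont=0.0000 V=0.0000[hold]  S*(7)=54.2085
k=6: j=0 S=29.7546 intr=60.5054 cont=59.4060 V=60.5054[EX]; j=1 S=44.3843 intr=45.8757 cont=44.7763 V=45.8757[EX]; j=2 S=66.2072 intr=24.0528 cont=25.4360 V=25.4360[hold]; j=3 S=98.7600 intr=0.0000 cont=8.6749 V=8.6749[hold]; j=4 S=147.3184 intr=0.0000 cont=1.2678 V=1.2678[hold]; j=5 S=219.7520 intr=0.0000 cont=0.0000 V=0.0000[hold]; j=6 S=327.7997 intr=0.0000 cont=0.0000 V=0.0000[hold]  S*(6)=44.3843
k=5: j=0 S=36.3406 intr=53.9194 cont=52.8201 V=53.9194[EX]; j=1 S=54.2085 intr=36.0515 cont=35.6090 V=36.0515[EX]; j=2 S=80.8618 intr=9.3982 cont=17.1655 V=17.1655[hold]; j=3 S=120.6199 intr=0.0000 cont=5.0513 V=5.0513[hold]; j=4 S=179.9264 intr=0.0000 cont=0.6502 V=0.6502[hold]; j=5 S=268.3927 intr=0.0000 cont=0.0000 V=0.0000[hold]  S*(5)=54.2085
k=4: j=0 S=44.3843 intr=45.8757 cont=44.7763 V=45.8757[EX]; j=1 S=66.2072 intr=24.0528 cont=26.6425 V=26.6425[hold]; j=2 S=98.7600 intr=0.0000 cont=11.2027 V=11.2027[hold]; j=3 S=147.3184 intr=0.0000 cont=2.8995 V=2.8995[hold]; j=4 S=219.7520 intr=0.0000 cont=0.3335 V=0.3335[hold]  S*(4)=44.3843
k=3: j=0 S=54.2085 intr=36.0515 cont=36.1821 V=36.1821[hold]; j=1 S=80.8618 intr=9.3982 cont=18.9848 V=18.9848[hold]; j=2 S=120.6199 intr=0.0000 cont=7.1226 V=7.1226[hold]; j=3 S=179.9264 intr=0.0000 cont=1.6454 V=1.6454[hold]  S*(3)=-
k=2: j=0 S=66.2072 intr=24.0528 cont=27.5735 V=27.5735[hold]; j=1 S=98.7600 intr=0.0000 cont=13.1196 V=13.1196[hold]; j=2 S=147.3184 intr=0.0000 cont=4.4345 V=4.4345[hold]  S*(2)=-
k=1: j=0 S=80.8618 intr=9.3982 cont=20.3728 V=20.3728[hold]; j=1 S=120.6199 intr=0.0000 cont=8.8348 V=8.8348[hold]  S*(1)=-
k=0: j=0 S=98.7600 intr=0.0000 cont=14.6447 V=14.6447[hold]  S*(0)=-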